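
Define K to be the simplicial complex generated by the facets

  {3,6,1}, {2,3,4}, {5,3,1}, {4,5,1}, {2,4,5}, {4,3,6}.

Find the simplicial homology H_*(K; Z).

H_0 ≅ Z,  H_1 ≅ Z,  H_2 = 0.

K has 6 vertices, 12 edges, 6 triangles.
rank ∂_0 = 0, rank ∂_1 = 5 ⇒ b_0 = 6 − 0 − 5 = 1; all invariant factors of ∂_1 are 1 so no torsion. So H_0 ≅ Z.
rank ∂_1 = 5, rank ∂_2 = 6 ⇒ b_1 = 12 − 5 − 6 = 1; all invariant factors of ∂_2 are 1 so no torsion. So H_1 ≅ Z.
rank ∂_2 = 6, rank ∂_3 = 0 ⇒ b_2 = 6 − 6 − 0 = 0. So H_2 ≅ 0.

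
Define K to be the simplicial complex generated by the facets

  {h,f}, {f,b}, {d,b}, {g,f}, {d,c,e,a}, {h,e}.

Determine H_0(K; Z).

Fix the vertex order a < b < c < d < e < f < g < h and write every simplex with vertices in increasing order. Then dim K = 3 and the simplices of K are:

  0-simplices (8): a, b, c, d, e, f, g, h
  1-simplices (11): ac, ad, ae, bd, bf, cd, ce, de, eh, fg, fh
  2-simplices (4): acd, ace, ade, cde
  3-simplices (1): acde

Hence C_0 ≅ Z^8, C_1 ≅ Z^11, C_2 ≅ Z^4, C_3 ≅ Z^1.

The boundary map ∂_1: C_1 → C_0 is given by ∂[p,q] = [q] − [p].
As a 8×11 matrix over Z this has rank 7, with invariant factors (1,1,1,1,1,1,1).

Boundary ∂_2: C_2 → C_1 acts by ∂[p,q,r] = [q,r] − [p,r] + [p,q]. For instance
  ∂cde = de − ce + cd,
  ∂ace = ce − ae + ac.
The resulting 11×4 matrix has rank 3, and its Smith normal form has invariant factors (1,1,1).

∂_3: C_3 → C_2 sends each 3-simplex σ to the alternating sum Σ_i (−1)^i (σ with its i-th vertex removed). For instance
  ∂acde = cde − ade + ace − acd.
As a 4×1 matrix over Z this has rank 1, with invariant factors (1).

Reading off H_k = ker ∂_k / im ∂_{k+1}:

  H_0: rank C_0 − rank ∂_1 = 8 − 7 = 1, and the invariant factors of ∂_1 are all 1, so H_0 ≅ Z.

H_0 ≅ Z.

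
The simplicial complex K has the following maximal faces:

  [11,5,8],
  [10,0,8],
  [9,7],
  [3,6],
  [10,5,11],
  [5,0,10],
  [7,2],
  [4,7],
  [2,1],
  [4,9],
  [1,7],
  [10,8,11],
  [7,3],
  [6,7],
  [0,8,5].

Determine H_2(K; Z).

H_2 ≅ Z.

We work with the vertex ordering 0 < 1 < 2 < 3 < 4 < 5 < 6 < 7 < 8 < 9 < 10 < 11. The simplices of K, each written with vertices in increasing order, are:

  0-simplices (12): [0], [1], [2], [3], [4], [5], [6], [7], [8], [9], [10], [11]
  1-simplices (18): [0,5], [0,8], [0,10], [1,2], [1,7], [2,7], [3,6], [3,7], [4,7], [4,9], [5,8], [5,10], [5,11], [6,7], [7,9], [8,10], [8,11], [10,11]
  2-simplices (6): [0,5,8], [0,5,10], [0,8,10], [5,8,11], [5,10,11], [8,10,11]

so the chain groups are C_0 ≅ Z^12, C_1 ≅ Z^18, C_2 ≅ Z^6.

The boundary map ∂_1: C_1 → C_0 is given by ∂[p,q] = [q] − [p]. For instance
  ∂[8,10] = [10] − [8].
The resulting 12×18 matrix has rank 10, and its Smith normal form has invariant factors (1,1,1,1,1,1,1,1,1,1).

Boundary ∂_2: C_2 → C_1 sends each 2-simplex [p,q,r] to [q,r] − [p,r] + [p,q]. For instance
  ∂[5,10,11] = [10,11] − [5,11] + [5,10],
  ∂[0,5,10] = [5,10] − [0,10] + [0,5].
As a 18×6 matrix over Z this has rank 5, with invariant factors (1,1,1,1,1).

Computing H_k = (kernel of ∂_k) / (image of ∂_{k+1}):

  H_2: rank ker ∂_2 − rank ∂_3 = (6 − 5) − 0 = 1, and there is no ∂_3, so H_2 = Z.

(K is a triangulation of the disjoint union of a wedge of 3 circles and the 2-sphere S^2.)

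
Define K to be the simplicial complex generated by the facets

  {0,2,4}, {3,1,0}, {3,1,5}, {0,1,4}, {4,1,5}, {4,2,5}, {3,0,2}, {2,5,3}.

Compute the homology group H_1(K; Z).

H_1 = 0.

Take the total order 0 < 1 < 2 < 3 < 4 < 5 on the vertex set. Then K (dimension 2) consists of the simplices:

  0-simplices (6): [0], [1], [2], [3], [4], [5]
  1-simplices (12): [0,1], [0,2], [0,3], [0,4], [1,3], [1,4], [1,5], [2,3], [2,4], [2,5], [3,5], [4,5]
  2-simplices (8): [0,1,3], [0,1,4], [0,2,3], [0,2,4], [1,3,5], [1,4,5], [2,3,5], [2,4,5]

Hence C_0 ≅ Z^6, C_1 ≅ Z^12, C_2 ≅ Z^8.

∂_1: C_1 → C_0 is given by ∂[p,q] = [q] − [p]. For instance
  ∂[0,4] = [4] − [0].
This gives a 6×12 integer matrix of rank 5; reducing to Smith normal form yields diagonal entries (1,1,1,1,1).

The boundary map ∂_2: C_2 → C_1 maps a triangle to the signed sum of its edges. For instance
  ∂[1,3,5] = [3,5] − [1,5] + [1,3],
  ∂[0,1,4] = [1,4] − [0,4] + [0,1].
This gives a 12×8 integer matrix of rank 7; reducing to Smith normal form yields diagonal entries (1,1,1,1,1,1,1).

Reading off H_k = ker ∂_k / im ∂_{k+1}:

  H_1: rank ker ∂_1 − rank ∂_2 = (12 − 5) − 7 = 0, and the invariant factors of ∂_2 are all 1, so H_1 = 0.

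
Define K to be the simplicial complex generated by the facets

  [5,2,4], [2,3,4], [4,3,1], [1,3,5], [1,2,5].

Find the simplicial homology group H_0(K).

Order the vertices as 1 < 2 < 3 < 4 < 5. Listing each simplex with vertices in this order, K has dimension 2 with simplices:

  0-simplices (5): [1], [2], [3], [4], [5]
  1-simplices (10): [1,2], [1,3], [1,4], [1,5], [2,3], [2,4], [2,5], [3,4], [3,5], [4,5]
  2-simplices (5): [1,2,5], [1,3,4], [1,3,5], [2,3,4], [2,4,5]

Hence C_0 ≅ Z^5, C_1 ≅ Z^10, C_2 ≅ Z^5.

The boundary map ∂_1: C_1 → C_0 is given by ∂[p,q] = [q] − [p]. For instance
  ∂[2,4] = [4] − [2].
The 5×10 boundary matrix has rank 4 and Smith normal form diag(1,1,1,1).

Boundary ∂_2: C_2 → C_1 sends each 2-simplex [p,q,r] to [q,r] − [p,r] + [p,q]. For instance
  ∂[1,2,5] = [2,5] − [1,5] + [1,2],
  ∂[2,3,4] = [3,4] − [2,4] + [2,3].
As a 10×5 matrix over Z this has rank 5, with invariant factors (1,1,1,1,1).

From H_k ≅ ker(∂_k) / im(∂_{k+1}) we obtain:

  H_0: rank C_0 − rank ∂_1 = 5 − 4 = 1, and the invariant factors of ∂_1 are all 1, so H_0 = Z.

(K is a triangulation of the Möbius band.)

H_0 = Z.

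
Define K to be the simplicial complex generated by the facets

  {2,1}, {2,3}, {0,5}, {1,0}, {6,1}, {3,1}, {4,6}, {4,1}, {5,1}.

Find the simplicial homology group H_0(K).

H_0 = Z.

We work with the vertex ordering 0 < 1 < 2 < 3 < 4 < 5 < 6. The simplices of K, each written with vertices in increasing order, are:

  0-simplices (7): [0], [1], [2], [3], [4], [5], [6]
  1-simplices (9): [0,1], [0,5], [1,2], [1,3], [1,4], [1,5], [1,6], [2,3], [4,6]

Hence C_0 ≅ Z^7, C_1 ≅ Z^9.

Boundary ∂_1: C_1 → C_0 sends each edge [p,q] (with p < q) to q − p. For instance
  ∂[0,1] = [1] − [0].
The 7×9 boundary matrix has rank 6 and Smith normal form diag(1,1,1,1,1,1).

Now H_k = ker ∂_k / im ∂_{k+1}, so:

  H_0: rank C_0 − rank ∂_1 = 7 − 6 = 1, and the invariant factors of ∂_1 are all 1, so H_0 ≅ Z.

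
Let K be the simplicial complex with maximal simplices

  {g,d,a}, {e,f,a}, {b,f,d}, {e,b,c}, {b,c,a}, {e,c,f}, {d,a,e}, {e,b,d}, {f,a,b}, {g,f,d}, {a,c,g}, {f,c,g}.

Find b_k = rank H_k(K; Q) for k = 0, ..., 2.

Fix the vertex order a < b < c < d < e < f < g and write every simplex with vertices in increasing order. Then dim K = 2 and the simplices of K are:

  0-simplices (7): a, b, c, d, e, f, g
  1-simplices (18): ab, ac, ad, ae, af, ag, bc, bd, be, bf, ce, cf, cg, de, df, dg, ef, fg
  2-simplices (12): abc, abf, acg, ade, adg, aef, bce, bde, bdf, cef, cfg, dfg

giving chain groups C_0 ≅ Z^7, C_1 ≅ Z^18, C_2 ≅ Z^12.

The boundary map ∂_1: C_1 → C_0 is given by ∂[p,q] = [q] − [p].
As a 7×18 matrix over Z this has rank 6, with invariant factors (1,1,1,1,1,1).

Boundary ∂_2: C_2 → C_1 maps a triangle to the signed sum of its edges. For instance
  ∂bde = de − be + bd,
  ∂dfg = fg − dg + df.
The resulting 18×12 matrix has rank 12, and its Smith normal form has invariant factors (1,1,1,1,1,1,1,1,1,1,1,2).

From H_k ≅ ker(∂_k) / im(∂_{k+1}) we obtain:

  H_0: rank C_0 − rank ∂_1 = 7 − 6 = 1, and the invariant factors of ∂_1 are all 1, so H_0 = Z.
  H_1: rank ker ∂_1 − rank ∂_2 = (18 − 6) − 12 = 0, and ∂_2 has invariant factor 2 > 1, so H_1 = Z/2.
  H_2: rank ker ∂_2 − rank ∂_3 = (12 − 12) − 0 = 0, and there is no ∂_3, so H_2 = 0.

(K is a triangulation of the real projective plane RP^2.)

Hence the Betti numbers are b_0 = 1, b_1 = 0, b_2 = 0.

b_0 = 1, b_1 = 0, b_2 = 0.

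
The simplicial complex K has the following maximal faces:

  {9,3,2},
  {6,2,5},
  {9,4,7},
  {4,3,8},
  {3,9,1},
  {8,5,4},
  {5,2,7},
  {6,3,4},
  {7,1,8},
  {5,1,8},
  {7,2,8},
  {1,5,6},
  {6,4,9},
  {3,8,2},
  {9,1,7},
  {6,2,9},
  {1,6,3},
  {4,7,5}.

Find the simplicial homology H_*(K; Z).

Fix the vertex order 1 < 2 < 3 < 4 < 5 < 6 < 7 < 8 < 9 and write every simplex with vertices in increasing order. Then dim K = 2 and the simplices of K are:

  0-simplices (9): [1], [2], [3], [4], [5], [6], [7], [8], [9]
  1-simplices (27): (27 of them)
  2-simplices (18): [1,3,6], [1,3,9], [1,5,6], [1,5,8], [1,7,8], [1,7,9], [2,3,8], [2,3,9], [2,5,6], [2,5,7], [2,6,9], [2,7,8], [3,4,6], [3,4,8], [4,5,7], [4,5,8], [4,6,9], [4,7,9]

giving chain groups C_0 ≅ Z^9, C_1 ≅ Z^27, C_2 ≅ Z^18.

∂_1: C_1 → C_0 is given by ∂[p,q] = [q] − [p]. For instance
  ∂[1,6] = [6] − [1].
The resulting 9×27 matrix has rank 8, and its Smith normal form has invariant factors (1,1,1,1,1,1,1,1).

The boundary map ∂_2: C_2 → C_1 maps a triangle to the signed sum of its edges. For instance
  ∂[1,3,6] = [3,6] − [1,6] + [1,3],
  ∂[4,5,8] = [5,8] − [4,8] + [4,5].
As a 27×18 matrix over Z this has rank 18, with invariant factors (1,1,1,1,1,1,1,1,1,1,1,1,1,1,1,1,1,2).

From H_k ≅ ker(∂_k) / im(∂_{k+1}) we obtain:

  H_0: rank C_0 − rank ∂_1 = 9 − 8 = 1, and the invariant factors of ∂_1 are all 1, so H_0 = Z.
  H_1: rank ker ∂_1 − rank ∂_2 = (27 − 8) − 18 = 1, and ∂_2 has invariant factor 2 > 1, so H_1 = Z ⊕ Z/2Z.
  H_2: rank ker ∂_2 − rank ∂_3 = (18 − 18) − 0 = 0, and there is no ∂_3, so H_2 = 0.

As a check, the Euler characteristic is 9 − 27 + 18 = 0, which agrees with 1 − 1 + 0 = 0.
(K is a triangulation of the Klein bottle.)

H_0 = Z,  H_1 = Z ⊕ Z/2Z,  H_2 = 0.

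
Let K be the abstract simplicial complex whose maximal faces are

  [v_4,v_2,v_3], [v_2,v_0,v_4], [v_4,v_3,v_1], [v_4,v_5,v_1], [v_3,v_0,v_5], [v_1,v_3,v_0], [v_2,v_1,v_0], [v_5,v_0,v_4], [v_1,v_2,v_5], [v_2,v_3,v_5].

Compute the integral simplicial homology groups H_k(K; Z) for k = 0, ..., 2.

Order the vertices as v_0 < v_1 < v_2 < v_3 < v_4 < v_5. Listing each simplex with vertices in this order, K has dimension 2 with simplices:

  0-simplices (6): [v_0], [v_1], [v_2], [v_3], [v_4], [v_5]
  1-simplices (15): (15 of them)
  2-simplices (10): [v_0,v_1,v_2], [v_0,v_1,v_3], [v_0,v_2,v_4], [v_0,v_3,v_5], [v_0,v_4,v_5], [v_1,v_2,v_5], [v_1,v_3,v_4], [v_1,v_4,v_5], [v_2,v_3,v_4], [v_2,v_3,v_5]

giving chain groups C_0 ≅ Z^6, C_1 ≅ Z^15, C_2 ≅ Z^10.

∂_1: C_1 → C_0 is given by ∂[p,q] = [q] − [p]. For instance
  ∂[v_3,v_4] = [v_4] − [v_3].
As a 6×15 matrix over Z this has rank 5, with invariant factors (1,1,1,1,1).

∂_2: C_2 → C_1 sends each 2-simplex [p,q,r] to [q,r] − [p,r] + [p,q]. For instance
  ∂[v_0,v_1,v_2] = [v_1,v_2] − [v_0,v_2] + [v_0,v_1],
  ∂[v_0,v_4,v_5] = [v_4,v_5] − [v_0,v_5] + [v_0,v_4].
The 15×10 boundary matrix has rank 10 and Smith normal form diag(1,1,1,1,1,1,1,1,1,2).

Now H_k = ker ∂_k / im ∂_{k+1}, so:

  H_0: rank C_0 − rank ∂_1 = 6 − 5 = 1, and the invariant factors of ∂_1 are all 1, so H_0 = Z.
  H_1: rank ker ∂_1 − rank ∂_2 = (15 − 5) − 10 = 0, and ∂_2 has invariant factor 2 > 1, so H_1 = Z/2.
  H_2: rank ker ∂_2 − rank ∂_3 = (10 − 10) − 0 = 0, and there is no ∂_3, so H_2 = 0.

(K is a triangulation of the real projective plane RP^2.)

H_0 ≅ Z,  H_1 ≅ Z/2,  H_2 = 0.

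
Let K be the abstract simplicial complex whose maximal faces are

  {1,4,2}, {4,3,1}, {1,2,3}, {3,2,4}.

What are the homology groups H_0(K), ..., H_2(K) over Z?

We work with the vertex ordering 1 < 2 < 3 < 4. The simplices of K, each written with vertices in increasing order, are:

  0-simplices (4): [1], [2], [3], [4]
  1-simplices (6): [1,2], [1,3], [1,4], [2,3], [2,4], [3,4]
  2-simplices (4): [1,2,3], [1,2,4], [1,3,4], [2,3,4]

so the chain groups are C_0 ≅ Z^4, C_1 ≅ Z^6, C_2 ≅ Z^4.

∂_1: C_1 → C_0 sends each edge [p,q] (with p < q) to q − p.
This gives a 4×6 integer matrix of rank 3; reducing to Smith normal form yields diagonal entries (1,1,1).

The boundary map ∂_2: C_2 → C_1 acts by ∂[p,q,r] = [q,r] − [p,r] + [p,q]. For instance
  ∂[1,2,3] = [2,3] − [1,3] + [1,2],
  ∂[2,3,4] = [3,4] − [2,4] + [2,3].
This gives a 6×4 integer matrix of rank 3; reducing to Smith normal form yields diagonal entries (1,1,1).

Now H_k = ker ∂_k / im ∂_{k+1}, so:

  H_0: rank C_0 − rank ∂_1 = 4 − 3 = 1, and the invariant factors of ∂_1 are all 1, so H_0 = Z.
  H_1: rank ker ∂_1 − rank ∂_2 = (6 − 3) − 3 = 0, and the invariant factors of ∂_2 are all 1, so H_1 = 0.
  H_2: rank ker ∂_2 − rank ∂_3 = (4 − 3) − 0 = 1, and there is no ∂_3, so H_2 = Z.

H_0 = Z,  H_1 = 0,  H_2 = Z.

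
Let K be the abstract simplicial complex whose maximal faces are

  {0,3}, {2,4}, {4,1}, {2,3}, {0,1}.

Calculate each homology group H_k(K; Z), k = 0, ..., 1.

H_0 = Z,  H_1 = Z.

We work with the vertex ordering 0 < 1 < 2 < 3 < 4. The simplices of K, each written with vertices in increasing order, are:

  0-simplices (5): [0], [1], [2], [3], [4]
  1-simplices (5): [0,1], [0,3], [1,4], [2,3], [2,4]

so the chain groups are C_0 ≅ Z^5, C_1 ≅ Z^5.

∂_1: C_1 → C_0 maps an edge to its endpoints' difference, ∂[p,q] = q − p. For instance
  ∂[1,4] = [4] − [1].
This gives a 5×5 integer matrix of rank 4; reducing to Smith normal form yields diagonal entries (1,1,1,1).

From H_k ≅ ker(∂_k) / im(∂_{k+1}) we obtain:

  H_0: rank C_0 − rank ∂_1 = 5 − 4 = 1, and the invariant factors of ∂_1 are all 1, so H_0 = Z.
  H_1: rank ker ∂_1 − rank ∂_2 = (5 − 4) − 0 = 1, and there is no ∂_2, so H_1 = Z.

As a check, the Euler characteristic is 5 − 5 = 0, which agrees with 1 − 1 = 0.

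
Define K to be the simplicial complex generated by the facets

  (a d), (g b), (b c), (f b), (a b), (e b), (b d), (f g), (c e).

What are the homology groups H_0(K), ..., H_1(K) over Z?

H_0 ≅ Z,  H_1 ≅ Z^3.

Order the vertices as a < b < c < d < e < f < g. Listing each simplex with vertices in this order, K has dimension 1 with simplices:

  0-simplices (7): a, b, c, d, e, f, g
  1-simplices (9): ab, ad, bc, bd, be, bf, bg, ce, fg

giving chain groups C_0 ≅ Z^7, C_1 ≅ Z^9.

Boundary ∂_1: C_1 → C_0 maps an edge to its endpoints' difference, ∂[p,q] = q − p.
This gives a 7×9 integer matrix of rank 6; reducing to Smith normal form yields diagonal entries (1,1,1,1,1,1).

Now H_k = ker ∂_k / im ∂_{k+1}, so:

  H_0: rank C_0 − rank ∂_1 = 7 − 6 = 1, and the invariant factors of ∂_1 are all 1, so H_0 ≅ Z.
  H_1: rank ker ∂_1 − rank ∂_2 = (9 − 6) − 0 = 3, and there is no ∂_2, so H_1 ≅ Z^3.

As a check, the Euler characteristic is 7 − 9 = -2, which agrees with 1 − 3 = -2.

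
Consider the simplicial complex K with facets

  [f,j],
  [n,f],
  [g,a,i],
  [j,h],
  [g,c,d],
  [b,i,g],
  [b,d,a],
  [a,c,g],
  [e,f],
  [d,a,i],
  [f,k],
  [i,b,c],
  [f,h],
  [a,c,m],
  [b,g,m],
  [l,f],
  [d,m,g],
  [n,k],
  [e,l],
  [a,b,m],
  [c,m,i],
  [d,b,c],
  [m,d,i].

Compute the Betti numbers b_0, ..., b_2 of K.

Take the total order a < b < c < d < e < f < g < h < i < j < k < l < m < n on the vertex set. Then K (dimension 2) consists of the simplices:

  0-simplices (14): a, b, c, d, e, f, g, h, i, j, k, l, m, n
  1-simplices (30): ab, ac, ad, ag, ai, am, bc, bd, bg, bi, bm, cd, cg, ci, cm, dg, di, dm, ef, el, fh, fj, fk, fl, fn, gi, gm, hj, im, kn
  2-simplices (14): abd, abm, acg, acm, adi, agi, bcd, bci, bgi, bgm, cdg, cim, dgm, dim

giving chain groups C_0 ≅ Z^14, C_1 ≅ Z^30, C_2 ≅ Z^14.

∂_1: C_1 → C_0 sends each edge [p,q] (with p < q) to q − p.
This gives a 14×30 integer matrix of rank 12; reducing to Smith normal form yields diagonal entries (1,1,1,1,1,1,1,1,1,1,1,1).

The boundary map ∂_2: C_2 → C_1 maps a triangle to the signed sum of its edges. For instance
  ∂abm = bm − am + ab,
  ∂adi = di − ai + ad.
The 30×14 boundary matrix has rank 13 and Smith normal form diag(1,1,1,1,1,1,1,1,1,1,1,1,1).

Now H_k = ker ∂_k / im ∂_{k+1}, so:

  H_0: rank C_0 − rank ∂_1 = 14 − 12 = 2, and the invariant factors of ∂_1 are all 1, so H_0 ≅ Z^2.
  H_1: rank ker ∂_1 − rank ∂_2 = (30 − 12) − 13 = 5, and the invariant factors of ∂_2 are all 1, so H_1 ≅ Z^5.
  H_2: rank ker ∂_2 − rank ∂_3 = (14 − 13) − 0 = 1, and there is no ∂_3, so H_2 ≅ Z.

As a check, the Euler characteristic is 14 − 30 + 14 = -2, which agrees with 2 − 5 + 1 = -2.

Hence the Betti numbers are b_0 = 2, b_1 = 5, b_2 = 1.

b_0 = 2, b_1 = 5, b_2 = 1.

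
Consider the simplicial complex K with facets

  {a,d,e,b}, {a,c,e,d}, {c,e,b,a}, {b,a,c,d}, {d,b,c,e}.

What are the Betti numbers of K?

b_0 = 1, b_1 = 0, b_2 = 0, b_3 = 1.

K has 5 vertices, 10 edges, 10 triangles, 5 3-simplices.
rank ∂_0 = 0, rank ∂_1 = 4 ⇒ b_0 = 5 − 0 − 4 = 1; all invariant factors of ∂_1 are 1 so no torsion. So H_0 = Z.
rank ∂_1 = 4, rank ∂_2 = 6 ⇒ b_1 = 10 − 4 − 6 = 0; all invariant factors of ∂_2 are 1 so no torsion. So H_1 = 0.
rank ∂_2 = 6, rank ∂_3 = 4 ⇒ b_2 = 10 − 6 − 4 = 0; all invariant factors of ∂_3 are 1 so no torsion. So H_2 = 0.
rank ∂_3 = 4, rank ∂_4 = 0 ⇒ b_3 = 5 − 4 − 0 = 1. So H_3 = Z.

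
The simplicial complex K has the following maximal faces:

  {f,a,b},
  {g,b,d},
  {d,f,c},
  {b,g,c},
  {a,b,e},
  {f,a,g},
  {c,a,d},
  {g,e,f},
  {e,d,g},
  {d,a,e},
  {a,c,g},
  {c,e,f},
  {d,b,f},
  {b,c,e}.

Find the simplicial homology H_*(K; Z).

Take the total order a < b < c < d < e < f < g on the vertex set. Then K (dimension 2) consists of the simplices:

  0-simplices (7): a, b, c, d, e, f, g
  1-simplices (21): ab, ac, ad, ae, af, ag, bc, bd, be, bf, bg, cd, ce, cf, cg, de, df, dg, ef, eg, fg
  2-simplices (14): abe, abf, acd, acg, ade, afg, bce, bcg, bdf, bdg, cdf, cef, deg, efg

Hence C_0 ≅ Z^7, C_1 ≅ Z^21, C_2 ≅ Z^14.

∂_1: C_1 → C_0 sends each edge [p,q] (with p < q) to q − p.
The 7×21 boundary matrix has rank 6 and Smith normal form diag(1,1,1,1,1,1).

∂_2: C_2 → C_1 maps a triangle to the signed sum of its edges. For instance
  ∂cdf = df − cf + cd,
  ∂abf = bf − af + ab.
The resulting 21×14 matrix has rank 13, and its Smith normal form has invariant factors (1,1,1,1,1,1,1,1,1,1,1,1,1).

From H_k ≅ ker(∂_k) / im(∂_{k+1}) we obtain:

  H_0: rank C_0 − rank ∂_1 = 7 − 6 = 1, and the invariant factors of ∂_1 are all 1, so H_0 ≅ Z.
  H_1: rank ker ∂_1 − rank ∂_2 = (21 − 6) − 13 = 2, and the invariant factors of ∂_2 are all 1, so H_1 ≅ Z^2.
  H_2: rank ker ∂_2 − rank ∂_3 = (14 − 13) − 0 = 1, and there is no ∂_3, so H_2 ≅ Z.

As a check, the Euler characteristic is 7 − 21 + 14 = 0, which agrees with 1 − 2 + 1 = 0.
(K is a triangulation of the torus T^2.)

H_0 ≅ Z,  H_1 ≅ Z^2,  H_2 ≅ Z.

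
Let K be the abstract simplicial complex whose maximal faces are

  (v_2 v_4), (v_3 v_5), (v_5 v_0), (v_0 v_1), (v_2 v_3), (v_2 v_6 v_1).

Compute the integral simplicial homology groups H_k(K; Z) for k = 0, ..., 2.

Take the total order v_0 < v_1 < v_2 < v_3 < v_4 < v_5 < v_6 on the vertex set. Then K (dimension 2) consists of the simplices:

  0-simplices (7): [v_0], [v_1], [v_2], [v_3], [v_4], [v_5], [v_6]
  1-simplices (8): [v_0,v_1], [v_0,v_5], [v_1,v_2], [v_1,v_6], [v_2,v_3], [v_2,v_4], [v_2,v_6], [v_3,v_5]
  2-simplices (1): [v_1,v_2,v_6]

so the chain groups are C_0 ≅ Z^7, C_1 ≅ Z^8, C_2 ≅ Z^1.

The boundary map ∂_1: C_1 → C_0 is given by ∂[p,q] = [q] − [p]. For instance
  ∂[v_0,v_1] = [v_1] − [v_0].
The 7×8 boundary matrix has rank 6 and Smith normal form diag(1,1,1,1,1,1).

∂_2: C_2 → C_1 sends each 2-simplex [p,q,r] to [q,r] − [p,r] + [p,q]. For instance
  ∂[v_1,v_2,v_6] = [v_2,v_6] − [v_1,v_6] + [v_1,v_2].
This gives a 8×1 integer matrix of rank 1; reducing to Smith normal form yields diagonal entries (1).

Reading off H_k = ker ∂_k / im ∂_{k+1}:

  H_0: rank C_0 − rank ∂_1 = 7 − 6 = 1, and the invariant factors of ∂_1 are all 1, so H_0 ≅ Z.
  H_1: rank ker ∂_1 − rank ∂_2 = (8 − 6) − 1 = 1, and the invariant factors of ∂_2 are all 1, so H_1 ≅ Z.
  H_2: rank ker ∂_2 − rank ∂_3 = (1 − 1) − 0 = 0, and there is no ∂_3, so H_2 ≅ 0.

H_0 ≅ Z,  H_1 ≅ Z,  H_2 = 0.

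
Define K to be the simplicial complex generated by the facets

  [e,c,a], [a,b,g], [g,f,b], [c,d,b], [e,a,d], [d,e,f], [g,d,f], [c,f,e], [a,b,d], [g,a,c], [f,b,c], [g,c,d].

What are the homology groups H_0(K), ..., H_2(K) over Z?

We work with the vertex ordering a < b < c < d < e < f < g. The simplices of K, each written with vertices in increasing order, are:

  0-simplices (7): a, b, c, d, e, f, g
  1-simplices (18): ab, ac, ad, ae, ag, bc, bd, bf, bg, cd, ce, cf, cg, de, df, dg, ef, fg
  2-simplices (12): abd, abg, ace, acg, ade, bcd, bcf, bfg, cdg, cef, def, dfg

giving chain groups C_0 ≅ Z^7, C_1 ≅ Z^18, C_2 ≅ Z^12.

∂_1: C_1 → C_0 sends each edge [p,q] (with p < q) to q − p.
This gives a 7×18 integer matrix of rank 6; reducing to Smith normal form yields diagonal entries (1,1,1,1,1,1).

∂_2: C_2 → C_1 sends each 2-simplex [p,q,r] to [q,r] − [p,r] + [p,q]. For instance
  ∂bfg = fg − bg + bf,
  ∂bcf = cf − bf + bc.
The 18×12 boundary matrix has rank 12 and Smith normal form diag(1,1,1,1,1,1,1,1,1,1,1,2).

Now H_k = ker ∂_k / im ∂_{k+1}, so:

  H_0: rank C_0 − rank ∂_1 = 7 − 6 = 1, and the invariant factors of ∂_1 are all 1, so H_0 = Z.
  H_1: rank ker ∂_1 − rank ∂_2 = (18 − 6) − 12 = 0, and ∂_2 has invariant factor 2 > 1, so H_1 = Z/2Z.
  H_2: rank ker ∂_2 − rank ∂_3 = (12 − 12) − 0 = 0, and there is no ∂_3, so H_2 = 0.

As a check, the Euler characteristic is 7 − 18 + 12 = 1, which agrees with 1 − 0 + 0 = 1.

H_0 = Z,  H_1 = Z/2Z,  H_2 = 0.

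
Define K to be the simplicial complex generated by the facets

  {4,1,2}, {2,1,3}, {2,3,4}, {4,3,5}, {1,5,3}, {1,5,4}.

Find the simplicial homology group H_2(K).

Take the total order 1 < 2 < 3 < 4 < 5 on the vertex set. Then K (dimension 2) consists of the simplices:

  0-simplices (5): [1], [2], [3], [4], [5]
  1-simplices (9): [1,2], [1,3], [1,4], [1,5], [2,3], [2,4], [3,4], [3,5], [4,5]
  2-simplices (6): [1,2,3], [1,2,4], [1,3,5], [1,4,5], [2,3,4], [3,4,5]

so the chain groups are C_0 ≅ Z^5, C_1 ≅ Z^9, C_2 ≅ Z^6.

Boundary ∂_1: C_1 → C_0 is given by ∂[p,q] = [q] − [p].
The 5×9 boundary matrix has rank 4 and Smith normal form diag(1,1,1,1).

∂_2: C_2 → C_1 sends each 2-simplex [p,q,r] to [q,r] − [p,r] + [p,q]. For instance
  ∂[2,3,4] = [3,4] − [2,4] + [2,3],
  ∂[1,2,3] = [2,3] − [1,3] + [1,2].
This gives a 9×6 integer matrix of rank 5; reducing to Smith normal form yields diagonal entries (1,1,1,1,1).

Computing H_k = (kernel of ∂_k) / (image of ∂_{k+1}):

  H_2: rank ker ∂_2 − rank ∂_3 = (6 − 5) − 0 = 1, and there is no ∂_3, so H_2 ≅ Z.

H_2 ≅ Z.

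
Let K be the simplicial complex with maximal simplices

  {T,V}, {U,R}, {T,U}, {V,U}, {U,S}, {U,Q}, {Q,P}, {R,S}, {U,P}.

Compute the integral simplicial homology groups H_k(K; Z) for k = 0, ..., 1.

H_0 ≅ Z,  H_1 ≅ Z^3.

Take the total order P < Q < R < S < T < U < V on the vertex set. Then K (dimension 1) consists of the simplices:

  0-simplices (7): P, Q, R, S, T, U, V
  1-simplices (9): PQ, PU, QU, RS, RU, SU, TU, TV, UV

so the chain groups are C_0 ≅ Z^7, C_1 ≅ Z^9.

The boundary map ∂_1: C_1 → C_0 maps an edge to its endpoints' difference, ∂[p,q] = q − p. For instance
  ∂RS = S − R.
The resulting 7×9 matrix has rank 6, and its Smith normal form has invariant factors (1,1,1,1,1,1).

Reading off H_k = ker ∂_k / im ∂_{k+1}:

  H_0: rank C_0 − rank ∂_1 = 7 − 6 = 1, and the invariant factors of ∂_1 are all 1, so H_0 ≅ Z.
  H_1: rank ker ∂_1 − rank ∂_2 = (9 − 6) − 0 = 3, and there is no ∂_2, so H_1 ≅ Z^3.

(K is a triangulation of a wedge of 3 circles.)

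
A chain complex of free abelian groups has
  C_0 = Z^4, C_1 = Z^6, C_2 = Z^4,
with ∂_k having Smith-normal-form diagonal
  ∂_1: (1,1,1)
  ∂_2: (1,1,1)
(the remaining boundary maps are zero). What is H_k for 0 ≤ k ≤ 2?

H_0 ≅ Z,  H_1 = 0,  H_2 ≅ Z.

H_0: b_0 = 4 − 0 − 3 = 1; torsion from ∂_1 factors > 1: none. So H_0 ≅ Z.
H_1: b_1 = 6 − 3 − 3 = 0; torsion from ∂_2 factors > 1: none. So H_1 ≅ 0.
H_2: b_2 = 4 − 3 − 0 = 1; torsion from ∂_3 factors > 1: none. So H_2 ≅ Z.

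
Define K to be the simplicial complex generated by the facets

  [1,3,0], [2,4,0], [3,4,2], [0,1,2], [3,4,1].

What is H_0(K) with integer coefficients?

Order the vertices as 0 < 1 < 2 < 3 < 4. Listing each simplex with vertices in this order, K has dimension 2 with simplices:

  0-simplices (5): [0], [1], [2], [3], [4]
  1-simplices (10): [0,1], [0,2], [0,3], [0,4], [1,2], [1,3], [1,4], [2,3], [2,4], [3,4]
  2-simplices (5): [0,1,2], [0,1,3], [0,2,4], [1,3,4], [2,3,4]

giving chain groups C_0 ≅ Z^5, C_1 ≅ Z^10, C_2 ≅ Z^5.

Boundary ∂_1: C_1 → C_0 maps an edge to its endpoints' difference, ∂[p,q] = q − p. For instance
  ∂[0,1] = [1] − [0].
This gives a 5×10 integer matrix of rank 4; reducing to Smith normal form yields diagonal entries (1,1,1,1).

Boundary ∂_2: C_2 → C_1 acts by ∂[p,q,r] = [q,r] − [p,r] + [p,q]. For instance
  ∂[1,3,4] = [3,4] − [1,4] + [1,3],
  ∂[0,1,2] = [1,2] − [0,2] + [0,1].
This gives a 10×5 integer matrix of rank 5; reducing to Smith normal form yields diagonal entries (1,1,1,1,1).

Reading off H_k = ker ∂_k / im ∂_{k+1}:

  H_0: rank C_0 − rank ∂_1 = 5 − 4 = 1, and the invariant factors of ∂_1 are all 1, so H_0 ≅ Z.

(K is a triangulation of the Möbius band.)

H_0 = Z.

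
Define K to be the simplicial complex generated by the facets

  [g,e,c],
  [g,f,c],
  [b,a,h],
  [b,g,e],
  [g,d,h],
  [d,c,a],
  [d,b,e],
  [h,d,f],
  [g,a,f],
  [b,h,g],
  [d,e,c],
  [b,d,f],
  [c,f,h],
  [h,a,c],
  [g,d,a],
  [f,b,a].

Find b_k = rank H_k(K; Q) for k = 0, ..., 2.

b_0 = 1, b_1 = 2, b_2 = 1.

Order the vertices as a < b < c < d < e < f < g < h. Listing each simplex with vertices in this order, K has dimension 2 with simplices:

  0-simplices (8): a, b, c, d, e, f, g, h
  1-simplices (24): ab, ac, ad, af, ag, ah, bd, be, bf, bg, bh, cd, ce, cf, cg, ch, de, df, dg, dh, eg, fg, fh, gh
  2-simplices (16): abf, abh, acd, ach, adg, afg, bde, bdf, beg, bgh, cde, ceg, cfg, cfh, dfh, dgh

Hence C_0 ≅ Z^8, C_1 ≅ Z^24, C_2 ≅ Z^16.

∂_1: C_1 → C_0 is given by ∂[p,q] = [q] − [p].
The resulting 8×24 matrix has rank 7, and its Smith normal form has invariant factors (1,1,1,1,1,1,1).

The boundary map ∂_2: C_2 → C_1 sends each 2-simplex [p,q,r] to [q,r] − [p,r] + [p,q]. For instance
  ∂cde = de − ce + cd,
  ∂dgh = gh − dh + dg.
As a 24×16 matrix over Z this has rank 15, with invariant factors (1,1,1,1,1,1,1,1,1,1,1,1,1,1,1).

From H_k ≅ ker(∂_k) / im(∂_{k+1}) we obtain:

  H_0: rank C_0 − rank ∂_1 = 8 − 7 = 1, and the invariant factors of ∂_1 are all 1, so H_0 ≅ Z.
  H_1: rank ker ∂_1 − rank ∂_2 = (24 − 7) − 15 = 2, and the invariant factors of ∂_2 are all 1, so H_1 ≅ Z^2.
  H_2: rank ker ∂_2 − rank ∂_3 = (16 − 15) − 0 = 1, and there is no ∂_3, so H_2 ≅ Z.

(K is a triangulation of the torus T^2.)

Hence the Betti numbers are b_0 = 1, b_1 = 2, b_2 = 1.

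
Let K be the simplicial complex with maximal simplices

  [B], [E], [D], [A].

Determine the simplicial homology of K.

H_0 ≅ Z^4.

Take the total order A < B < D < E on the vertex set. Then K (dimension 0) consists of the simplices:

  0-simplices (4): A, B, D, E

giving chain groups C_0 ≅ Z^4.

From H_k ≅ ker(∂_k) / im(∂_{k+1}) we obtain:

  H_0: rank C_0 − rank ∂_1 = 4 − 0 = 4, and there is no ∂_1, so H_0 ≅ Z^4.

(K is a triangulation of a set of 4 points.)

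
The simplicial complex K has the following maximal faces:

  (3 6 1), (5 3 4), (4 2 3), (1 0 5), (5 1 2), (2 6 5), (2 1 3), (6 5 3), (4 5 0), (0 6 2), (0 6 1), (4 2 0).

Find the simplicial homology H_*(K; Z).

K has 7 vertices, 18 edges, 12 triangles.
rank ∂_0 = 0, rank ∂_1 = 6 ⇒ b_0 = 7 − 0 − 6 = 1; all invariant factors of ∂_1 are 1 so no torsion. So H_0 = Z.
rank ∂_1 = 6, rank ∂_2 = 12 ⇒ b_1 = 18 − 6 − 12 = 0; ∂_2 has invariant factor(s) [2] giving torsion. So H_1 = Z_2.
rank ∂_2 = 12, rank ∂_3 = 0 ⇒ b_2 = 12 − 12 − 0 = 0. So H_2 = 0.

H_0 = Z,  H_1 = Z_2,  H_2 = 0.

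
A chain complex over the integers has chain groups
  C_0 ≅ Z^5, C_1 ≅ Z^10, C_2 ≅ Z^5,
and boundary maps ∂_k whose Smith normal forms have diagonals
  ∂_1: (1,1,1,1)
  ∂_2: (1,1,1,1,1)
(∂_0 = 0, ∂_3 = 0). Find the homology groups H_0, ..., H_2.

H_0: b_0 = 5 − 0 − 4 = 1; torsion from ∂_1 factors > 1: none. So H_0 ≅ Z.
H_1: b_1 = 10 − 4 − 5 = 1; torsion from ∂_2 factors > 1: none. So H_1 ≅ Z.
H_2: b_2 = 5 − 5 − 0 = 0; torsion from ∂_3 factors > 1: none. So H_2 ≅ 0.

H_0 ≅ Z,  H_1 ≅ Z,  H_2 = 0.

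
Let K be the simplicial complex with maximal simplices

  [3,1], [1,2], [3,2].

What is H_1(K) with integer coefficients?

H_1 ≅ Z.

Take the total order 1 < 2 < 3 on the vertex set. Then K (dimension 1) consists of the simplices:

  0-simplices (3): [1], [2], [3]
  1-simplices (3): [1,2], [1,3], [2,3]

giving chain groups C_0 ≅ Z^3, C_1 ≅ Z^3.

∂_1: C_1 → C_0 is given by ∂[p,q] = [q] − [p]. For instance
  ∂[1,2] = [2] − [1].
This gives a 3×3 integer matrix of rank 2; reducing to Smith normal form yields diagonal entries (1,1).

Computing H_k = (kernel of ∂_k) / (image of ∂_{k+1}):

  H_1: rank ker ∂_1 − rank ∂_2 = (3 − 2) − 0 = 1, and there is no ∂_2, so H_1 ≅ Z.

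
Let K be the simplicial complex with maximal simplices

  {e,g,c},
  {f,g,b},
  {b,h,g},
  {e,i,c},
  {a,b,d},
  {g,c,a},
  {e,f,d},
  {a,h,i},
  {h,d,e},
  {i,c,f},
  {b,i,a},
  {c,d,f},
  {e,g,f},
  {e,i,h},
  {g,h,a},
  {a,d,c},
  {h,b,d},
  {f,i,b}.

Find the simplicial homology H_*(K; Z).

H_0 = Z,  H_1 = Z ⊕ Z/2Z,  H_2 = 0.

K has 9 vertices, 27 edges, 18 triangles.
rank ∂_0 = 0, rank ∂_1 = 8 ⇒ b_0 = 9 − 0 − 8 = 1; all invariant factors of ∂_1 are 1 so no torsion. So H_0 = Z.
rank ∂_1 = 8, rank ∂_2 = 18 ⇒ b_1 = 27 − 8 − 18 = 1; ∂_2 has invariant factor(s) [2] giving torsion. So H_1 = Z ⊕ Z/2Z.
rank ∂_2 = 18, rank ∂_3 = 0 ⇒ b_2 = 18 − 18 − 0 = 0. So H_2 = 0.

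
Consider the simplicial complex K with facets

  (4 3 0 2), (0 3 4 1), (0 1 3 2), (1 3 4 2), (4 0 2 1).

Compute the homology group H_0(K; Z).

Take the total order 0 < 1 < 2 < 3 < 4 on the vertex set. Then K (dimension 3) consists of the simplices:

  0-simplices (5): [0], [1], [2], [3], [4]
  1-simplices (10): [0,1], [0,2], [0,3], [0,4], [1,2], [1,3], [1,4], [2,3], [2,4], [3,4]
  2-simplices (10): [0,1,2], [0,1,3], [0,1,4], [0,2,3], [0,2,4], [0,3,4], [1,2,3], [1,2,4], [1,3,4], [2,3,4]
  3-simplices (5): [0,1,2,3], [0,1,2,4], [0,1,3,4], [0,2,3,4], [1,2,3,4]

giving chain groups C_0 ≅ Z^5, C_1 ≅ Z^10, C_2 ≅ Z^10, C_3 ≅ Z^5.

∂_1: C_1 → C_0 is given by ∂[p,q] = [q] − [p]. For instance
  ∂[1,3] = [3] − [1].
This gives a 5×10 integer matrix of rank 4; reducing to Smith normal form yields diagonal entries (1,1,1,1).

∂_2: C_2 → C_1 acts by ∂[p,q,r] = [q,r] − [p,r] + [p,q]. For instance
  ∂[2,3,4] = [3,4] − [2,4] + [2,3],
  ∂[1,2,3] = [2,3] − [1,3] + [1,2].
The resulting 10×10 matrix has rank 6, and its Smith normal form has invariant factors (1,1,1,1,1,1).

The boundary map ∂_3: C_3 → C_2 sends each 3-simplex σ to the alternating sum Σ_i (−1)^i (σ with its i-th vertex removed). For instance
  ∂[0,1,3,4] = [1,3,4] − [0,3,4] + [0,1,4] − [0,1,3],
  ∂[1,2,3,4] = [2,3,4] − [1,3,4] + [1,2,4] − [1,2,3].
This gives a 10×5 integer matrix of rank 4; reducing to Smith normal form yields diagonal entries (1,1,1,1).

Computing H_k = (kernel of ∂_k) / (image of ∂_{k+1}):

  H_0: rank C_0 − rank ∂_1 = 5 − 4 = 1, and the invariant factors of ∂_1 are all 1, so H_0 = Z.

(K is a triangulation of the 3-sphere S^3.)

H_0 ≅ Z.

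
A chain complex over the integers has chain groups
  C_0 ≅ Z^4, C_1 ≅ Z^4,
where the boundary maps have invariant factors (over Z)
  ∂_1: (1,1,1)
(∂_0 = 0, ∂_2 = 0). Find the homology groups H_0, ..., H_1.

H_0: b_0 = 4 − 0 − 3 = 1; torsion from ∂_1 factors > 1: none. So H_0 ≅ Z.
H_1: b_1 = 4 − 3 − 0 = 1; torsion from ∂_2 factors > 1: none. So H_1 ≅ Z.

H_0 ≅ Z,  H_1 ≅ Z.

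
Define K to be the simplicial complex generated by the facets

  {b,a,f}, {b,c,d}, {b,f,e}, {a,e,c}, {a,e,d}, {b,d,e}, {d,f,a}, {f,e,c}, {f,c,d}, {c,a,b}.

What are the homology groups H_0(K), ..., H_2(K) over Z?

Order the vertices as a < b < c < d < e < f. Listing each simplex with vertices in this order, K has dimension 2 with simplices:

  0-simplices (6): a, b, c, d, e, f
  1-simplices (15): ab, ac, ad, ae, af, bc, bd, be, bf, cd, ce, cf, de, df, ef
  2-simplices (10): abc, abf, ace, ade, adf, bcd, bde, bef, cdf, cef

giving chain groups C_0 ≅ Z^6, C_1 ≅ Z^15, C_2 ≅ Z^10.

Boundary ∂_1: C_1 → C_0 sends each edge [p,q] (with p < q) to q − p.
As a 6×15 matrix over Z this has rank 5, with invariant factors (1,1,1,1,1).

Boundary ∂_2: C_2 → C_1 sends each 2-simplex [p,q,r] to [q,r] − [p,r] + [p,q]. For instance
  ∂cdf = df − cf + cd,
  ∂bcd = cd − bd + bc.
As a 15×10 matrix over Z this has rank 10, with invariant factors (1,1,1,1,1,1,1,1,1,2).

Reading off H_k = ker ∂_k / im ∂_{k+1}:

  H_0: rank C_0 − rank ∂_1 = 6 − 5 = 1, and the invariant factors of ∂_1 are all 1, so H_0 = Z.
  H_1: rank ker ∂_1 − rank ∂_2 = (15 − 5) − 10 = 0, and ∂_2 has invariant factor 2 > 1, so H_1 = Z/2.
  H_2: rank ker ∂_2 − rank ∂_3 = (10 − 10) − 0 = 0, and there is no ∂_3, so H_2 = 0.

As a check, the Euler characteristic is 6 − 15 + 10 = 1, which agrees with 1 − 0 + 0 = 1.
(K is a triangulation of the real projective plane RP^2.)

H_0 = Z,  H_1 = Z/2,  H_2 = 0.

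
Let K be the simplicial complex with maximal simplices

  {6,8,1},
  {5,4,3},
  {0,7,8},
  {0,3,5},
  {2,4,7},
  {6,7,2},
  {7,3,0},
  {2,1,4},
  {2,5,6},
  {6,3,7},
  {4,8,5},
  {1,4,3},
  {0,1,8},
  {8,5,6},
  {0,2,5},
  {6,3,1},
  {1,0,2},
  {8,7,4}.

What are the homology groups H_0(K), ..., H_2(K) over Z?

H_0 = Z,  H_1 = Z^2,  H_2 = Z.

Fix the vertex order 0 < 1 < 2 < 3 < 4 < 5 < 6 < 7 < 8 and write every simplex with vertices in increasing order. Then dim K = 2 and the simplices of K are:

  0-simplices (9): [0], [1], [2], [3], [4], [5], [6], [7], [8]
  1-simplices (27): (27 of them)
  2-simplices (18): [0,1,2], [0,1,8], [0,2,5], [0,3,5], [0,3,7], [0,7,8], [1,2,4], [1,3,4], [1,3,6], [1,6,8], [2,4,7], [2,5,6], [2,6,7], [3,4,5], [3,6,7], [4,5,8], [4,7,8], [5,6,8]

so the chain groups are C_0 ≅ Z^9, C_1 ≅ Z^27, C_2 ≅ Z^18.

Boundary ∂_1: C_1 → C_0 is given by ∂[p,q] = [q] − [p]. For instance
  ∂[0,5] = [5] − [0].
The resulting 9×27 matrix has rank 8, and its Smith normal form has invariant factors (1,1,1,1,1,1,1,1).

Boundary ∂_2: C_2 → C_1 maps a triangle to the signed sum of its edges. For instance
  ∂[4,7,8] = [7,8] − [4,8] + [4,7],
  ∂[0,7,8] = [7,8] − [0,8] + [0,7].
This gives a 27×18 integer matrix of rank 17; reducing to Smith normal form yields diagonal entries (1,1,1,1,1,1,1,1,1,1,1,1,1,1,1,1,1).

Computing H_k = (kernel of ∂_k) / (image of ∂_{k+1}):

  H_0: rank C_0 − rank ∂_1 = 9 − 8 = 1, and the invariant factors of ∂_1 are all 1, so H_0 ≅ Z.
  H_1: rank ker ∂_1 − rank ∂_2 = (27 − 8) − 17 = 2, and the invariant factors of ∂_2 are all 1, so H_1 ≅ Z^2.
  H_2: rank ker ∂_2 − rank ∂_3 = (18 − 17) − 0 = 1, and there is no ∂_3, so H_2 ≅ Z.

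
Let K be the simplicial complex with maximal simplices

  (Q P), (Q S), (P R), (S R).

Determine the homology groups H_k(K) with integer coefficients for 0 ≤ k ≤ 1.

Fix the vertex order P < Q < R < S and write every simplex with vertices in increasing order. Then dim K = 1 and the simplices of K are:

  0-simplices (4): P, Q, R, S
  1-simplices (4): PQ, PR, QS, RS

so the chain groups are C_0 ≅ Z^4, C_1 ≅ Z^4.

The boundary map ∂_1: C_1 → C_0 maps an edge to its endpoints' difference, ∂[p,q] = q − p. For instance
  ∂RS = S − R.
The resulting 4×4 matrix has rank 3, and its Smith normal form has invariant factors (1,1,1).

Computing H_k = (kernel of ∂_k) / (image of ∂_{k+1}):

  H_0: rank C_0 − rank ∂_1 = 4 − 3 = 1, and the invariant factors of ∂_1 are all 1, so H_0 ≅ Z.
  H_1: rank ker ∂_1 − rank ∂_2 = (4 − 3) − 0 = 1, and there is no ∂_2, so H_1 ≅ Z.

As a check, the Euler characteristic is 4 − 4 = 0, which agrees with 1 − 1 = 0.

H_0 ≅ Z,  H_1 ≅ Z.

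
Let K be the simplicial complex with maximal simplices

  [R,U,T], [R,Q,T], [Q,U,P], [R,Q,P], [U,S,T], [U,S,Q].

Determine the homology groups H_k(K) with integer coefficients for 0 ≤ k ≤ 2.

We work with the vertex ordering P < Q < R < S < T < U. The simplices of K, each written with vertices in increasing order, are:

  0-simplices (6): P, Q, R, S, T, U
  1-simplices (12): PQ, PR, PU, QR, QS, QT, QU, RT, RU, ST, SU, TU
  2-simplices (6): PQR, PQU, QRT, QSU, RTU, STU

giving chain groups C_0 ≅ Z^6, C_1 ≅ Z^12, C_2 ≅ Z^6.

The boundary map ∂_1: C_1 → C_0 sends each edge [p,q] (with p < q) to q − p. For instance
  ∂QT = T − Q.
This gives a 6×12 integer matrix of rank 5; reducing to Smith normal form yields diagonal entries (1,1,1,1,1).

The boundary map ∂_2: C_2 → C_1 sends each 2-simplex [p,q,r] to [q,r] − [p,r] + [p,q]. For instance
  ∂QSU = SU − QU + QS,
  ∂QRT = RT − QT + QR.
The resulting 12×6 matrix has rank 6, and its Smith normal form has invariant factors (1,1,1,1,1,1).

Computing H_k = (kernel of ∂_k) / (image of ∂_{k+1}):

  H_0: rank C_0 − rank ∂_1 = 6 − 5 = 1, and the invariant factors of ∂_1 are all 1, so H_0 ≅ Z.
  H_1: rank ker ∂_1 − rank ∂_2 = (12 − 5) − 6 = 1, and the invariant factors of ∂_2 are all 1, so H_1 ≅ Z.
  H_2: rank ker ∂_2 − rank ∂_3 = (6 − 6) − 0 = 0, and there is no ∂_3, so H_2 ≅ 0.

H_0 = Z,  H_1 = Z,  H_2 = 0.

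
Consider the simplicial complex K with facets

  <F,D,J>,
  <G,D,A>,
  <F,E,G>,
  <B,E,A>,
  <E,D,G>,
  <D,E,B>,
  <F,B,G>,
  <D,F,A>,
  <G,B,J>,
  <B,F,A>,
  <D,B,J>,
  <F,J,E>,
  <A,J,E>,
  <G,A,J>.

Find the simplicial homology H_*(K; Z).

H_0 ≅ Z,  H_1 ≅ Z^2,  H_2 ≅ Z.

K has 7 vertices, 21 edges, 14 triangles.
rank ∂_0 = 0, rank ∂_1 = 6 ⇒ b_0 = 7 − 0 − 6 = 1; all invariant factors of ∂_1 are 1 so no torsion. So H_0 ≅ Z.
rank ∂_1 = 6, rank ∂_2 = 13 ⇒ b_1 = 21 − 6 − 13 = 2; all invariant factors of ∂_2 are 1 so no torsion. So H_1 ≅ Z^2.
rank ∂_2 = 13, rank ∂_3 = 0 ⇒ b_2 = 14 − 13 − 0 = 1. So H_2 ≅ Z.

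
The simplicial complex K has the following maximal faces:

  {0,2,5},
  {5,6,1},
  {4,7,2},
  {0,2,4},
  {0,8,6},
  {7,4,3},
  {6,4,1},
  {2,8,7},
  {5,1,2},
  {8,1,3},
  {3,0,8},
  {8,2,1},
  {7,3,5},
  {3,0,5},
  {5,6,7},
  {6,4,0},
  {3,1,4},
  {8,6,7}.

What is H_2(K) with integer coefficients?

H_2 ≅ Z.

Order the vertices as 0 < 1 < 2 < 3 < 4 < 5 < 6 < 7 < 8. Listing each simplex with vertices in this order, K has dimension 2 with simplices:

  0-simplices (9): [0], [1], [2], [3], [4], [5], [6], [7], [8]
  1-simplices (27): (27 of them)
  2-simplices (18): [0,2,4], [0,2,5], [0,3,5], [0,3,8], [0,4,6], [0,6,8], [1,2,5], [1,2,8], [1,3,4], [1,3,8], [1,4,6], [1,5,6], [2,4,7], [2,7,8], [3,4,7], [3,5,7], [5,6,7], [6,7,8]

Hence C_0 ≅ Z^9, C_1 ≅ Z^27, C_2 ≅ Z^18.

∂_1: C_1 → C_0 is given by ∂[p,q] = [q] − [p]. For instance
  ∂[6,7] = [7] − [6].
This gives a 9×27 integer matrix of rank 8; reducing to Smith normal form yields diagonal entries (1,1,1,1,1,1,1,1).

∂_2: C_2 → C_1 acts by ∂[p,q,r] = [q,r] − [p,r] + [p,q]. For instance
  ∂[1,2,8] = [2,8] − [1,8] + [1,2],
  ∂[1,3,8] = [3,8] − [1,8] + [1,3].
As a 27×18 matrix over Z this has rank 17, with invariant factors (1,1,1,1,1,1,1,1,1,1,1,1,1,1,1,1,1).

Reading off H_k = ker ∂_k / im ∂_{k+1}:

  H_2: rank ker ∂_2 − rank ∂_3 = (18 − 17) − 0 = 1, and there is no ∂_3, so H_2 ≅ Z.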